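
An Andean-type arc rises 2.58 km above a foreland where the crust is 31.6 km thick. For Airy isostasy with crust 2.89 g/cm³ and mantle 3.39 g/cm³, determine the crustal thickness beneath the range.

Root depth r = h ρ_c / (ρ_m − ρ_c) = 2.58 km × 2.89 / 0.5 = 14.91 km.
Total thickness = T + h + r = 31.6 km + 2.58 km + 14.91 km = 49.1 km.

49.1 km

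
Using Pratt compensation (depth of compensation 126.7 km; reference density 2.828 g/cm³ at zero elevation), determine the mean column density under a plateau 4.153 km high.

2.74 g/cm³

Pratt balance: ρ_ref D = ρ (D + h).
ρ = ρ_ref D/(D + h) = 2.828 × 126.7 km/(126.7 km + 4.153 km) = 2.74 g/cm³.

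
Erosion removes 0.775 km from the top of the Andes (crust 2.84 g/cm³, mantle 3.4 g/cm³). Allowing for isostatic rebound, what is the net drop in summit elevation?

0.128 km

Rebound u = e ρ_c/ρ_m = 0.775 km × 2.84/3.4 = 0.6474 km.
Net surface drop = e − u = 0.775 km − 0.6474 km = e (ρ_m − ρ_c)/ρ_m = 0.128 km.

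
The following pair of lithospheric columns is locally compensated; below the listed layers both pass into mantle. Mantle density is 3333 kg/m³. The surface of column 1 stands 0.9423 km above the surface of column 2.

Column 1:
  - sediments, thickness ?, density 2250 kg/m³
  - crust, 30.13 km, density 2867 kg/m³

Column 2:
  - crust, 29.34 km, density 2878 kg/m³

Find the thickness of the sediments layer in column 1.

2.26 km

Take the compensation level at the base of the deeper column (depth z_c below the surface of column 1) and equate Σ ρ_i t_i down to z_c; mantle fills any gap and the z_c terms cancel.
Column 1: x×2250 + 30.13×2867 + (z_c − 30.13 − x)×3333
Column 2: 0.9423×0 + 29.34×2878 + (z_c − 0.9423 − 29.34)×3333
The z_c×3333 term appears on both sides and cancels. Collect the known terms of each column as K = Σ(ρt)_known − 3333 × (depth of known layers): K_1 = 86382.71 − 3333×30.13 = −14040.58; K_2 = 84440.52 − 3333×(0.9423 + 29.34) = −16490.3859.
Balance: K_1 − x×(3333 − 2250) = K_2, so x = (K_1 − K_2)/(3333 − 2250) = 2449.81/1083 = 2.26 km.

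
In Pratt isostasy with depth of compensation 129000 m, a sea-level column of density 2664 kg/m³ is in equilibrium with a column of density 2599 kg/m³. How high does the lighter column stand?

3230 m

ρ_ref D = ρ (D + h) → h = D (ρ_ref − ρ)/ρ.
h = 129000 m × (2664 − 2599)/2599 = 3230 m.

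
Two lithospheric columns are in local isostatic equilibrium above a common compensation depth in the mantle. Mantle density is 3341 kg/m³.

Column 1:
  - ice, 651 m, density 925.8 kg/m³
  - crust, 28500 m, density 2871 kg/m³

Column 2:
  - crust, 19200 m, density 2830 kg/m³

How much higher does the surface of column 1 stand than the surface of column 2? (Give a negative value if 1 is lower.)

1540 m

For any compensation level in the mantle, the mantle terms cancel and isostasy reduces to e = (Σt_1 − Σt_2) − (Σ(ρt)_1 − Σ(ρt)_2) / ρ_m.
Σt_1 = 29151 m; Σt_2 = 19200 m; Σ(ρt)_1 = 82426195.8; Σ(ρt)_2 = 54336000 (in m·kg/m³).
e = (29151 − 19200) − (82426195.8 − 54336000) / 3341 = 1540 m.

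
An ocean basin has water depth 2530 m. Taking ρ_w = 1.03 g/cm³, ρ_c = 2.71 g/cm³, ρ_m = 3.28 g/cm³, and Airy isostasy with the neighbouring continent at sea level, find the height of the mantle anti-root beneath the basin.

Isostatic balance requires: replacing crust with seawater at the top is compensated by replacing crust with mantle at the base: d (ρ_c − ρ_w) = a (ρ_m − ρ_c).
a = d (ρ_c − ρ_w)/(ρ_m − ρ_c) = 2530 m × 1.68/0.57 = 7460 m.

7460 m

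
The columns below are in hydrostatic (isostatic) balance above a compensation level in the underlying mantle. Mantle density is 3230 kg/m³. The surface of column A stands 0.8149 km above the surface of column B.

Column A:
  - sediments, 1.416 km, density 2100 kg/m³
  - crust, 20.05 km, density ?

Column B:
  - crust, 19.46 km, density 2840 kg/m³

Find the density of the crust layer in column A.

2800 kg/m³

Take the compensation level at the base of the deeper column (depth z_c below the surface of column A) and equate Σ ρ_i t_i down to z_c; mantle fills any gap and the z_c terms cancel.
Column A: 1.416×2100 + 20.05×ρ + (z_c − 21.466)×3230
Column B: 0.8149×0 + 19.46×2840 + (z_c − 0.8149 − 19.46)×3230
The z_c×3230 term appears on both sides and cancels. Collect the known terms of each column as K = Σ(ρt)_known − 3230 × (depth of known layers): K_A = 2973.6 − 3230×21.466 = −66361.58; K_B = 55266.4 − 3230×(0.8149 + 19.46) = −10221.527.
Balance: K_A + 20.05×ρ = K_B, so ρ = (K_B − K_A)/20.05 = 56140.1/20.05 = 2800 kg/m³.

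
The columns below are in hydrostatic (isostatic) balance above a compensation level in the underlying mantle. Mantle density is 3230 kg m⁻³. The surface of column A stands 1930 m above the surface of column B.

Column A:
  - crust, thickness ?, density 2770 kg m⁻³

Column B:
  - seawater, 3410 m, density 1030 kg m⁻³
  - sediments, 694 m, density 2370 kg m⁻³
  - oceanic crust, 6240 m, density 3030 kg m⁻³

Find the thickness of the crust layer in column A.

Take the compensation level at the base of the deeper column (depth z_c below the surface of column A) and equate Σ ρ_i t_i down to z_c; mantle fills any gap and the z_c terms cancel.
Column A: x×2770 + (z_c − 0 − x)×3230
Column B: 1930×0 + 3410×1030 + 694×2370 + 6240×3030 + (z_c − 1930 − 10344)×3230
The z_c×3230 term appears on both sides and cancels. Collect the known terms of each column as K = Σ(ρt)_known − 3230 × (depth of known layers): K_A = 0 − 3230×0 = 0; K_B = 24064280 − 3230×(1930 + 10344) = −15580740.
Balance: K_A − x×(3230 − 2770) = K_B, so x = (K_A − K_B)/(3230 − 2770) = 15580700/460 = 33900 m.

33900 m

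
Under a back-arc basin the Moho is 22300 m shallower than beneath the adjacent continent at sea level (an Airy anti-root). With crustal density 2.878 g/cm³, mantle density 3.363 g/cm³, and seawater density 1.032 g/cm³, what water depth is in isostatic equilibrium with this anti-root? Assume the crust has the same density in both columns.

5860 m

Replacing a thickness d of crust by seawater at the top must be balanced by replacing crust with mantle at the base: d (ρ_c − ρ_w) = a (ρ_m − ρ_c).
d = a (ρ_m − ρ_c)/(ρ_c − ρ_w) = 22300 m × 0.485/1.846 = 5860 m.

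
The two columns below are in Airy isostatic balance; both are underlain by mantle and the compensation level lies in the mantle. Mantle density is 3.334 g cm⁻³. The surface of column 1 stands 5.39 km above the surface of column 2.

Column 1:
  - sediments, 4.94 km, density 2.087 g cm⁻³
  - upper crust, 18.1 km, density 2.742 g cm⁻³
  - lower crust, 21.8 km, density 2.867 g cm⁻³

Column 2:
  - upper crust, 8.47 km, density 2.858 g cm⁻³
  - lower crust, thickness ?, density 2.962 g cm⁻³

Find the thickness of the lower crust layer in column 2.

Take the compensation level at the base of the deeper column (depth z_c below the surface of column 1) and equate Σ ρ_i t_i down to z_c; mantle fills any gap and the z_c terms cancel.
Column 1: 4.94×2.087 + 18.1×2.742 + 21.8×2.867 + (z_c − 44.84)×3.334
Column 2: 5.39×0 + 8.47×2.858 + x×2.962 + (z_c − 5.39 − 8.47 − x)×3.334
The z_c×3.334 term appears on both sides and cancels. Collect the known terms of each column as K = Σ(ρt)_known − 3.334 × (depth of known layers): K_1 = 122.44058 − 3.334×44.84 = −27.05598; K_2 = 24.20726 − 3.334×(5.39 + 8.47) = −22.00198.
Balance: K_1 = K_2 − x×(3.334 − 2.962), so x = (K_2 − K_1)/(3.334 − 2.962) = 5.054/0.372 = 13.6 km.

13.6 km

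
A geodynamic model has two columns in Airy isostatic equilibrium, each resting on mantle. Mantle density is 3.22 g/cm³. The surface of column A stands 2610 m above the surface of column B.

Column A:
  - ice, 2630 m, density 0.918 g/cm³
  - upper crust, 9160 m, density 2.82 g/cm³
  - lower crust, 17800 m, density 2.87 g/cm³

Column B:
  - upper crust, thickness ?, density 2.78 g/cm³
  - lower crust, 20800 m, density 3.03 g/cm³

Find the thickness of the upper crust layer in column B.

8160 m

Take the compensation level at the base of the deeper column (depth z_c below the surface of column A) and equate Σ ρ_i t_i down to z_c; mantle fills any gap and the z_c terms cancel.
Column A: 2630×0.918 + 9160×2.82 + 17800×2.87 + (z_c − 29590)×3.22
Column B: 2610×0 + x×2.78 + 20800×3.03 + (z_c − 2610 − 20800 − x)×3.22
The z_c×3.22 term appears on both sides and cancels. Collect the known terms of each column as K = Σ(ρt)_known − 3.22 × (depth of known layers): K_A = 79331.54 − 3.22×29590 = −15948.26; K_B = 63024 − 3.22×(2610 + 20800) = −12356.2.
Balance: K_A = K_B − x×(3.22 − 2.78), so x = (K_B − K_A)/(3.22 − 2.78) = 3592.06/0.44 = 8160 m.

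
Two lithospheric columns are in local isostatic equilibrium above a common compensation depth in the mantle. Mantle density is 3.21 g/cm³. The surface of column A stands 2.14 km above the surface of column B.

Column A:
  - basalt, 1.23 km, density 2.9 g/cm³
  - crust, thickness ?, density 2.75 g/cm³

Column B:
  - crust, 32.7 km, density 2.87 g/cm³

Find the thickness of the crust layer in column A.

38.3 km

Take the compensation level at the base of the deeper column (depth z_c below the surface of column A) and equate Σ ρ_i t_i down to z_c; mantle fills any gap and the z_c terms cancel.
Column A: 1.23×2.9 + x×2.75 + (z_c − 1.23 − x)×3.21
Column B: 2.14×0 + 32.7×2.87 + (z_c − 2.14 − 32.7)×3.21
The z_c×3.21 term appears on both sides and cancels. Collect the known terms of each column as K = Σ(ρt)_known − 3.21 × (depth of known layers): K_A = 3.567 − 3.21×1.23 = −0.3813; K_B = 93.849 − 3.21×(2.14 + 32.7) = −17.9874.
Balance: K_A − x×(3.21 − 2.75) = K_B, so x = (K_A − K_B)/(3.21 − 2.75) = 17.6061/0.46 = 38.3 km.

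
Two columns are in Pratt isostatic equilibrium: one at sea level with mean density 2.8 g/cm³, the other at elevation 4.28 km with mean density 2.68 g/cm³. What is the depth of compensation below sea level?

95.6 km

ρ_ref D = ρ (D + h) → D (ρ_ref − ρ) = ρ h.
D = ρ h/(ρ_ref − ρ) = 2.68 × 4.28 km/(2.8 − 2.68) = 95.6 km.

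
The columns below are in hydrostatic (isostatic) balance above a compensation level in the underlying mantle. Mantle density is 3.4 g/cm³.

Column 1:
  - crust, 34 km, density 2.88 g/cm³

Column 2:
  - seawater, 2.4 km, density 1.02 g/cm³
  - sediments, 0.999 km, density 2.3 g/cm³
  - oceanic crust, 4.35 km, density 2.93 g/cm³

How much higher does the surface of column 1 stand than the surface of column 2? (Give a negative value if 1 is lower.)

2.6 km

For any compensation level in the mantle, the mantle terms cancel and isostasy reduces to e = (Σt_1 − Σt_2) − (Σ(ρt)_1 − Σ(ρt)_2) / ρ_m.
Σt_1 = 34 km; Σt_2 = 7.749 km; Σ(ρt)_1 = 97.92; Σ(ρt)_2 = 17.4912 (in km·g/cm³).
e = (34 − 7.749) − (97.92 − 17.4912) / 3.4 = 2.6 km.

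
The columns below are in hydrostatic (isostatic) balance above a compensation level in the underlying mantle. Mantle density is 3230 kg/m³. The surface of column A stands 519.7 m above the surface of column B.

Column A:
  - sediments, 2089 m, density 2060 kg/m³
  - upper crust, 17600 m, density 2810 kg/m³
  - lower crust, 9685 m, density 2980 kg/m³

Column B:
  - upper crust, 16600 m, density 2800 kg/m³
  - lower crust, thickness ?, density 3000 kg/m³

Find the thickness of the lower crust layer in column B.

15000 m

Take the compensation level at the base of the deeper column (depth z_c below the surface of column A) and equate Σ ρ_i t_i down to z_c; mantle fills any gap and the z_c terms cancel.
Column A: 2089×2060 + 17600×2810 + 9685×2980 + (z_c − 29374)×3230
Column B: 519.7×0 + 16600×2800 + x×3000 + (z_c − 519.7 − 16600 − x)×3230
The z_c×3230 term appears on both sides and cancels. Collect the known terms of each column as K = Σ(ρt)_known − 3230 × (depth of known layers): K_A = 82620640 − 3230×29374 = −12257380; K_B = 46480000 − 3230×(519.7 + 16600) = −8816631.
Balance: K_A = K_B − x×(3230 − 3000), so x = (K_B − K_A)/(3230 − 3000) = 3440750/230 = 15000 m.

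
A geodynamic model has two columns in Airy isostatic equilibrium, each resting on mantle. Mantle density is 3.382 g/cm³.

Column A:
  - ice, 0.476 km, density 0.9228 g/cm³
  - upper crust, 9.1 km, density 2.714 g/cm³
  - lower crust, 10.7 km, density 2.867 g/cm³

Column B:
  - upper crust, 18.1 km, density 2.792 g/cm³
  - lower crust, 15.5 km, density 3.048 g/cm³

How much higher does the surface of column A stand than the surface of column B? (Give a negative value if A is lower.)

For any compensation level in the mantle, the mantle terms cancel and isostasy reduces to e = (Σt_A − Σt_B) − (Σ(ρt)_A − Σ(ρt)_B) / ρ_m.
Σt_A = 20.276 km; Σt_B = 33.6 km; Σ(ρt)_A = 55.8135528; Σ(ρt)_B = 97.7792 (in km·g/cm³).
e = (20.276 − 33.6) − (55.8135528 − 97.7792) / 3.382 = −0.915 km.

−0.915 km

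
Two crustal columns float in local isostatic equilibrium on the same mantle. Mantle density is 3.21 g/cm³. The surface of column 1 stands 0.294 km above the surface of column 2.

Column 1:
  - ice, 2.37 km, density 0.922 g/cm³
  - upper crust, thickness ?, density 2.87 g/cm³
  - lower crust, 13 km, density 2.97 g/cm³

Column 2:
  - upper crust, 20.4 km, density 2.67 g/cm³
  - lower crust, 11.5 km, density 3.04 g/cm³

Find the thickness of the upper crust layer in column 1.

15.8 km

Take the compensation level at the base of the deeper column (depth z_c below the surface of column 1) and equate Σ ρ_i t_i down to z_c; mantle fills any gap and the z_c terms cancel.
Column 1: 2.37×0.922 + x×2.87 + 13×2.97 + (z_c − 15.37 − x)×3.21
Column 2: 0.294×0 + 20.4×2.67 + 11.5×3.04 + (z_c − 0.294 − 31.9)×3.21
The z_c×3.21 term appears on both sides and cancels. Collect the known terms of each column as K = Σ(ρt)_known − 3.21 × (depth of known layers): K_1 = 40.79514 − 3.21×15.37 = −8.54256; K_2 = 89.428 − 3.21×(0.294 + 31.9) = −13.91474.
Balance: K_1 − x×(3.21 − 2.87) = K_2, so x = (K_1 − K_2)/(3.21 − 2.87) = 5.37218/0.34 = 15.8 km.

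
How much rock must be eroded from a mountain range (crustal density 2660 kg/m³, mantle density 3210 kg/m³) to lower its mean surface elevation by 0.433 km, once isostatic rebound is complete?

Net drop Δ = e − u = e − e ρ_c/ρ_m = e (ρ_m − ρ_c)/ρ_m.
e = Δ ρ_m/(ρ_m − ρ_c) = 0.433 km × 3210/550 = 2.53 km.

2.53 km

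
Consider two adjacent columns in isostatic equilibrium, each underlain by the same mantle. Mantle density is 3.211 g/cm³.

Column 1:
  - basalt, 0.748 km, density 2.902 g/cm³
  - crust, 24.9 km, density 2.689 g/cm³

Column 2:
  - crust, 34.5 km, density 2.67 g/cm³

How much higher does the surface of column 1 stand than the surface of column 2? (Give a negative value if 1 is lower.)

For any compensation level in the mantle, the mantle terms cancel and isostasy reduces to e = (Σt_1 − Σt_2) − (Σ(ρt)_1 − Σ(ρt)_2) / ρ_m.
Σt_1 = 25.648 km; Σt_2 = 34.5 km; Σ(ρt)_1 = 69.126796; Σ(ρt)_2 = 92.115 (in km·g/cm³).
e = (25.648 − 34.5) − (69.126796 − 92.115) / 3.211 = −1.69 km.

−1.69 km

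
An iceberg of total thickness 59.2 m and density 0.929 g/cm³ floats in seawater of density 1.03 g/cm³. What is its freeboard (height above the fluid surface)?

5.81 m

Floating equilibrium: submerged depth d = t ρ_obj/ρ_fluid = 59.2 m × 0.929/1.03 = 53.39 m.
Freeboard = t − d = 59.2 m − 53.39 m = 5.81 m.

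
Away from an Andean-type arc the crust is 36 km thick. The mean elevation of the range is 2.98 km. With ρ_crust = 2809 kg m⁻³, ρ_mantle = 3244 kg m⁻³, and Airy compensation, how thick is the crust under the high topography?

Root depth r = h ρ_c / (ρ_m − ρ_c) = 2.98 km × 2809 / 435 = 19.24 km.
Total thickness = T + h + r = 36 km + 2.98 km + 19.24 km = 58.2 km.

58.2 km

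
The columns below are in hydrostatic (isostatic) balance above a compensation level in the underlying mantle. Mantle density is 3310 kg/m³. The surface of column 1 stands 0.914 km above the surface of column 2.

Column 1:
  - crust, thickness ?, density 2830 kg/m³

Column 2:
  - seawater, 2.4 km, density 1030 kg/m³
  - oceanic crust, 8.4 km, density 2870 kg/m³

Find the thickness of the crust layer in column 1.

25.4 km

Take the compensation level at the base of the deeper column (depth z_c below the surface of column 1) and equate Σ ρ_i t_i down to z_c; mantle fills any gap and the z_c terms cancel.
Column 1: x×2830 + (z_c − 0 − x)×3310
Column 2: 0.914×0 + 2.4×1030 + 8.4×2870 + (z_c − 0.914 − 10.8)×3310
The z_c×3310 term appears on both sides and cancels. Collect the known terms of each column as K = Σ(ρt)_known − 3310 × (depth of known layers): K_1 = 0 − 3310×0 = 0; K_2 = 26580 − 3310×(0.914 + 10.8) = −12193.34.
Balance: K_1 − x×(3310 − 2830) = K_2, so x = (K_1 − K_2)/(3310 − 2830) = 12193.3/480 = 25.4 km.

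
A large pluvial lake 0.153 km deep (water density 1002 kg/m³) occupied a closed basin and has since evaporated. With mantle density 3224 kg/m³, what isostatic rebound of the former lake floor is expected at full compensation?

u = d ρ_w/ρ_m = 0.153 km × 1002/3224 = 0.0476 km.

0.0476 km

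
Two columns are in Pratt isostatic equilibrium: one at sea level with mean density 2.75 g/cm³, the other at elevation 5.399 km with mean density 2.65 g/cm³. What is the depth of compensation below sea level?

ρ_ref D = ρ (D + h) → D (ρ_ref − ρ) = ρ h.
D = ρ h/(ρ_ref − ρ) = 2.65 × 5.399 km/(2.75 − 2.65) = 143 km.

143 km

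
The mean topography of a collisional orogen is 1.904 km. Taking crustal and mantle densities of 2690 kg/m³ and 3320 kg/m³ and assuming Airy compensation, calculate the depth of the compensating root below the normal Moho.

Equating mass per unit area of the two columns: the weight of the topography is balanced by the buoyancy of the root, ρ_c h = (ρ_m − ρ_c) r.
r = h · ρ_c / (ρ_m − ρ_c) = 1.904 km × 2690 / (3320 − 2690) = 8.13 km.

8.13 km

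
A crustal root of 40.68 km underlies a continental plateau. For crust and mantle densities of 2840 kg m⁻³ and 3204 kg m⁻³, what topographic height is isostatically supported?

Equating mass per unit area of the two columns: ρ_c h = (ρ_m − ρ_c) r.
h = r (ρ_m − ρ_c) / ρ_c = 40.68 km × (3204 − 2840) / 2840 = 5.21 km.

5.21 km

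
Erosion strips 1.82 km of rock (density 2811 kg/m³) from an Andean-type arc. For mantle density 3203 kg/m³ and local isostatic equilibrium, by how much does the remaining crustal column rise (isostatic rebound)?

1.6 km

Unloading: uplift u = e ρ_c/ρ_m = 1.82 km × 2811/3203 = 1.6 km.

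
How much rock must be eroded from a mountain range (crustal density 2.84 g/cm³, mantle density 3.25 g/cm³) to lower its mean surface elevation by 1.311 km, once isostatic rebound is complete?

Net drop Δ = e − u = e − e ρ_c/ρ_m = e (ρ_m − ρ_c)/ρ_m.
e = Δ ρ_m/(ρ_m − ρ_c) = 1.311 km × 3.25/0.41 = 10.4 km.

10.4 km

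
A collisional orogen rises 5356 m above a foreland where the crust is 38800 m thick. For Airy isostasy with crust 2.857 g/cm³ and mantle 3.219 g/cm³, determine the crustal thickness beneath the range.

Root depth r = h ρ_c / (ρ_m − ρ_c) = 5356 m × 2.857 / 0.362 = 42270 m.
Total thickness = T + h + r = 38800 m + 5356 m + 42270 m = 86400 m.

86400 m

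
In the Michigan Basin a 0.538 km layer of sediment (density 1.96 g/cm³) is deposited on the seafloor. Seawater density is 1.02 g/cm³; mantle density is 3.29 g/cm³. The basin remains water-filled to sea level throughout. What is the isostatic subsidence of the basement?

0.223 km

Submarine loading: the sediment displaces seawater, and the subsidence is in turn flooded, so s (ρ_m − ρ_w) = t (ρ_sed − ρ_w).
s = 0.538 km × (1.96 − 1.02) / (3.29 − 1.02) = 0.223 km.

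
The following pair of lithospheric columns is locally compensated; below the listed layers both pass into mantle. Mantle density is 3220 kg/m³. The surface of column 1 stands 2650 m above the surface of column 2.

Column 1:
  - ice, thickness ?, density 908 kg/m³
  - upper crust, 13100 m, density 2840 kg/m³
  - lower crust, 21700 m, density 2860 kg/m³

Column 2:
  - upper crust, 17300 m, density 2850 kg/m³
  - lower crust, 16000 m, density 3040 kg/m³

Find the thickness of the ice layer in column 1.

Take the compensation level at the base of the deeper column (depth z_c below the surface of column 1) and equate Σ ρ_i t_i down to z_c; mantle fills any gap and the z_c terms cancel.
Column 1: x×908 + 13100×2840 + 21700×2860 + (z_c − 34800 − x)×3220
Column 2: 2650×0 + 17300×2850 + 16000×3040 + (z_c − 2650 − 33300)×3220
The z_c×3220 term appears on both sides and cancels. Collect the known terms of each column as K = Σ(ρt)_known − 3220 × (depth of known layers): K_1 = 99266000 − 3220×34800 = −12790000; K_2 = 97945000 − 3220×(2650 + 33300) = −17814000.
Balance: K_1 − x×(3220 − 908) = K_2, so x = (K_1 − K_2)/(3220 − 908) = 5024000/2312 = 2170 m.

2170 m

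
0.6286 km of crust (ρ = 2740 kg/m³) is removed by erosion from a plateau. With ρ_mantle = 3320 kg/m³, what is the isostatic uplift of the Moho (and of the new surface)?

Unloading: uplift u = e ρ_c/ρ_m = 0.6286 km × 2740/3320 = 0.519 km.

0.519 km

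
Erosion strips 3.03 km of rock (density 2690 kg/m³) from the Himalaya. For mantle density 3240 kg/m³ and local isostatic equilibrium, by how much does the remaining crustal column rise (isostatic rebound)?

2.52 km

Unloading: uplift u = e ρ_c/ρ_m = 3.03 km × 2690/3240 = 2.52 km.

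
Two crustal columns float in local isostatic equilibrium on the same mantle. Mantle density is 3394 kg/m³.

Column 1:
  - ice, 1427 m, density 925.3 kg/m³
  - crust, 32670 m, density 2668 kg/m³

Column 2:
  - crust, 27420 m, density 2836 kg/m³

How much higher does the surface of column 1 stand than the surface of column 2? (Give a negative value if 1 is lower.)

For any compensation level in the mantle, the mantle terms cancel and isostasy reduces to e = (Σt_1 − Σt_2) − (Σ(ρt)_1 − Σ(ρt)_2) / ρ_m.
Σt_1 = 34097 m; Σt_2 = 27420 m; Σ(ρt)_1 = 88483963.1; Σ(ρt)_2 = 77763120 (in m·kg/m³).
e = (34097 − 27420) − (88483963.1 − 77763120) / 3394 = 3520 m.

3520 m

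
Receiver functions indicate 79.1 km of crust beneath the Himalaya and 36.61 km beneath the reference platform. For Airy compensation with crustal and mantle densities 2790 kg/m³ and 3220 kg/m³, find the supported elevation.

Excess crust Δ = 79.1 km − 36.61 km = 42.49 km, split between elevation h and root r with h + r = Δ.
Airy balance ρ_c h = (ρ_m − ρ_c) r gives r = h ρ_c/(ρ_m − ρ_c), so h (1 + ρ_c/(ρ_m − ρ_c)) = Δ, i.e. h = Δ (ρ_m − ρ_c)/ρ_m.
h = 42.49 km × 430/3220 = 5.67 km.

5.67 km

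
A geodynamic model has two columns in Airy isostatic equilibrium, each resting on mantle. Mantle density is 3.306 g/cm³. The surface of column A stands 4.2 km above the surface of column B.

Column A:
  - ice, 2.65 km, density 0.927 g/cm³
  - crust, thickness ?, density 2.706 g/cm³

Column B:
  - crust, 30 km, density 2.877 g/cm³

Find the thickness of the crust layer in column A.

Take the compensation level at the base of the deeper column (depth z_c below the surface of column A) and equate Σ ρ_i t_i down to z_c; mantle fills any gap and the z_c terms cancel.
Column A: 2.65×0.927 + x×2.706 + (z_c − 2.65 − x)×3.306
Column B: 4.2×0 + 30×2.877 + (z_c − 4.2 − 30)×3.306
The z_c×3.306 term appears on both sides and cancels. Collect the known terms of each column as K = Σ(ρt)_known − 3.306 × (depth of known layers): K_A = 2.45655 − 3.306×2.65 = −6.30435; K_B = 86.31 − 3.306×(4.2 + 30) = −26.7552.
Balance: K_A − x×(3.306 − 2.706) = K_B, so x = (K_A − K_B)/(3.306 − 2.706) = 20.4508/0.6 = 34.1 km.

34.1 km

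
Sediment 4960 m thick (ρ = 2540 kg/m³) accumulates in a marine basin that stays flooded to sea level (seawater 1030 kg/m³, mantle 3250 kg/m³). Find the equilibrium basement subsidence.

Submarine loading: the sediment displaces seawater, and the subsidence is in turn flooded, so s (ρ_m − ρ_w) = t (ρ_sed − ρ_w).
s = 4960 m × (2540 − 1030) / (3250 − 1030) = 3370 m.

3370 m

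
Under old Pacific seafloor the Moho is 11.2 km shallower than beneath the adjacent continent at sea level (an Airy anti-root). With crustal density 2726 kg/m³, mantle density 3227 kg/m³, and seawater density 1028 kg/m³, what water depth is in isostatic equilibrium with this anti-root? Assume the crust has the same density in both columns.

3.3 km

Replacing a thickness d of crust by seawater at the top must be balanced by replacing crust with mantle at the base: d (ρ_c − ρ_w) = a (ρ_m − ρ_c).
d = a (ρ_m − ρ_c)/(ρ_c − ρ_w) = 11.2 km × 501/1698 = 3.3 km.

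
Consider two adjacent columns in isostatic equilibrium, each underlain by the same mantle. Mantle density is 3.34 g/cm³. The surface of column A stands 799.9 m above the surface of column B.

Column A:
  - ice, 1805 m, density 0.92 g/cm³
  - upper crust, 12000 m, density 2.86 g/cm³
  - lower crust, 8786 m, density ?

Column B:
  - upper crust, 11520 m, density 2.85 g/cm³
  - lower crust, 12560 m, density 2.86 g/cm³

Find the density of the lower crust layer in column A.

Take the compensation level at the base of the deeper column (depth z_c below the surface of column A) and equate Σ ρ_i t_i down to z_c; mantle fills any gap and the z_c terms cancel.
Column A: 1805×0.92 + 12000×2.86 + 8786×ρ + (z_c − 22591)×3.34
Column B: 799.9×0 + 11520×2.85 + 12560×2.86 + (z_c − 799.9 − 24080)×3.34
The z_c×3.34 term appears on both sides and cancels. Collect the known terms of each column as K = Σ(ρt)_known − 3.34 × (depth of known layers): K_A = 35980.6 − 3.34×22591 = −39473.34; K_B = 68753.6 − 3.34×(799.9 + 24080) = −14345.266.
Balance: K_A + 8786×ρ = K_B, so ρ = (K_B − K_A)/8786 = 25128.1/8786 = 2.86 g/cm³.

2.86 g/cm³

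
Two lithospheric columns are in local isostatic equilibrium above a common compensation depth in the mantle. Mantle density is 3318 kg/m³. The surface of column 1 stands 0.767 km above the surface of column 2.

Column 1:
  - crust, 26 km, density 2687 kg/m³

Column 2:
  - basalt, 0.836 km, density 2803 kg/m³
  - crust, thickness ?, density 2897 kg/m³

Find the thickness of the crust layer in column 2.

31.9 km

Take the compensation level at the base of the deeper column (depth z_c below the surface of column 1) and equate Σ ρ_i t_i down to z_c; mantle fills any gap and the z_c terms cancel.
Column 1: 26×2687 + (z_c − 26)×3318
Column 2: 0.767×0 + 0.836×2803 + x×2897 + (z_c − 0.767 − 0.836 − x)×3318
The z_c×3318 term appears on both sides and cancels. Collect the known terms of each column as K = Σ(ρt)_known − 3318 × (depth of known layers): K_1 = 69862 − 3318×26 = −16406; K_2 = 2343.308 − 3318×(0.767 + 0.836) = −2975.446.
Balance: K_1 = K_2 − x×(3318 − 2897), so x = (K_2 − K_1)/(3318 − 2897) = 13430.6/421 = 31.9 km.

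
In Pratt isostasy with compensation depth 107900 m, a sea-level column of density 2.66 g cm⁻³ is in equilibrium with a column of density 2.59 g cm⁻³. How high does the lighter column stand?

2920 m

ρ_ref D = ρ (D + h) → h = D (ρ_ref − ρ)/ρ.
h = 107900 m × (2.66 − 2.59)/2.59 = 2920 m.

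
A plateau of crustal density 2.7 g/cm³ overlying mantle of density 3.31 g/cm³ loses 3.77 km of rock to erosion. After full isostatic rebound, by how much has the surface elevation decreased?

Rebound u = e ρ_c/ρ_m = 3.77 km × 2.7/3.31 = 3.075 km.
Net surface drop = e − u = 3.77 km − 3.075 km = e (ρ_m − ρ_c)/ρ_m = 0.695 km.

0.695 km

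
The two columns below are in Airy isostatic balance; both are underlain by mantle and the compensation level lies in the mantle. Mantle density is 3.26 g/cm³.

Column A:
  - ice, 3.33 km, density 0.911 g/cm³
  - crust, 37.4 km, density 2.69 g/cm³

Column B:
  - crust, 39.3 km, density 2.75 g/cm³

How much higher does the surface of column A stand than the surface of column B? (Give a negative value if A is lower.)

For any compensation level in the mantle, the mantle terms cancel and isostasy reduces to e = (Σt_A − Σt_B) − (Σ(ρt)_A − Σ(ρt)_B) / ρ_m.
Σt_A = 40.73 km; Σt_B = 39.3 km; Σ(ρt)_A = 103.63963; Σ(ρt)_B = 108.075 (in km·g/cm³).
e = (40.73 − 39.3) − (103.63963 − 108.075) / 3.26 = 2.79 km.

2.79 km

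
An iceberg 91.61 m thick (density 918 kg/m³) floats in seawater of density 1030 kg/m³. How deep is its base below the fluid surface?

81.6 m

Draft d = t ρ_obj/ρ_fluid = 91.61 m × 918/1030 = 81.6 m.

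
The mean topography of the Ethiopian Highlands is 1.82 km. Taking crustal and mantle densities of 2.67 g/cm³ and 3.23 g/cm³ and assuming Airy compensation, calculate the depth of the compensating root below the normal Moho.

Equating mass per unit area of the two columns: the weight of the topography is balanced by the buoyancy of the root, ρ_c h = (ρ_m − ρ_c) r.
r = h · ρ_c / (ρ_m − ρ_c) = 1.82 km × 2.67 / (3.23 − 2.67) = 8.68 km.

8.68 km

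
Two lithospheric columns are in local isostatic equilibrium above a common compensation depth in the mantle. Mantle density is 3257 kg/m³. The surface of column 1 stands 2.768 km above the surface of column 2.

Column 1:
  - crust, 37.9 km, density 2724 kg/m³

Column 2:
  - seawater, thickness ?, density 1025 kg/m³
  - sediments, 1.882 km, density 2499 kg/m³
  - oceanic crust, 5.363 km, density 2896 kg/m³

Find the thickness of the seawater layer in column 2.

Take the compensation level at the base of the deeper column (depth z_c below the surface of column 1) and equate Σ ρ_i t_i down to z_c; mantle fills any gap and the z_c terms cancel.
Column 1: 37.9×2724 + (z_c − 37.9)×3257
Column 2: 2.768×0 + x×1025 + 1.882×2499 + 5.363×2896 + (z_c − 2.768 − 7.245 − x)×3257
The z_c×3257 term appears on both sides and cancels. Collect the known terms of each column as K = Σ(ρt)_known − 3257 × (depth of known layers): K_1 = 103239.6 − 3257×37.9 = −20200.7; K_2 = 20234.366 − 3257×(2.768 + 7.245) = −12377.975.
Balance: K_1 = K_2 − x×(3257 − 1025), so x = (K_2 − K_1)/(3257 − 1025) = 7822.73/2232 = 3.5 km.

3.5 km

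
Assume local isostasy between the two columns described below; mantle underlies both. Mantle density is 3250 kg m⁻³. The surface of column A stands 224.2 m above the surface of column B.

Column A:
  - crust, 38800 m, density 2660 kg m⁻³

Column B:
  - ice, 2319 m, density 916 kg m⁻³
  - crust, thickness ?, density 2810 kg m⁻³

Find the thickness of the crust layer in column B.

Take the compensation level at the base of the deeper column (depth z_c below the surface of column A) and equate Σ ρ_i t_i down to z_c; mantle fills any gap and the z_c terms cancel.
Column A: 38800×2660 + (z_c − 38800)×3250
Column B: 224.2×0 + 2319×916 + x×2810 + (z_c − 224.2 − 2319 − x)×3250
The z_c×3250 term appears on both sides and cancels. Collect the known terms of each column as K = Σ(ρt)_known − 3250 × (depth of known layers): K_A = 103208000 − 3250×38800 = −22892000; K_B = 2124204 − 3250×(224.2 + 2319) = −6141196.
Balance: K_A = K_B − x×(3250 − 2810), so x = (K_B − K_A)/(3250 − 2810) = 16750800/440 = 38100 m.

38100 m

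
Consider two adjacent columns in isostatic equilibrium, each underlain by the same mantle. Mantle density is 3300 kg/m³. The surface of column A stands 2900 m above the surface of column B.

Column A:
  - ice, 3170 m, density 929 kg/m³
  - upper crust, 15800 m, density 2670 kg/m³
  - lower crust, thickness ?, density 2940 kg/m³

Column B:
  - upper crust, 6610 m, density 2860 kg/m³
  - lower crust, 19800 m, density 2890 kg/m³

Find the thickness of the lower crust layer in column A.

Take the compensation level at the base of the deeper column (depth z_c below the surface of column A) and equate Σ ρ_i t_i down to z_c; mantle fills any gap and the z_c terms cancel.
Column A: 3170×929 + 15800×2670 + x×2940 + (z_c − 18970 − x)×3300
Column B: 2900×0 + 6610×2860 + 19800×2890 + (z_c − 2900 − 26410)×3300
The z_c×3300 term appears on both sides and cancels. Collect the known terms of each column as K = Σ(ρt)_known − 3300 × (depth of known layers): K_A = 45130930 − 3300×18970 = −17470070; K_B = 76126600 − 3300×(2900 + 26410) = −20596400.
Balance: K_A − x×(3300 − 2940) = K_B, so x = (K_A − K_B)/(3300 − 2940) = 3126330/360 = 8680 m.

8680 m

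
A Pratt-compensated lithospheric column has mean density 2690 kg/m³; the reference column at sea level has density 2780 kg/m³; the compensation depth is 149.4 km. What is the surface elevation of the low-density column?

5 km

ρ_ref D = ρ (D + h) → h = D (ρ_ref − ρ)/ρ.
h = 149.4 km × (2780 − 2690)/2690 = 5 km.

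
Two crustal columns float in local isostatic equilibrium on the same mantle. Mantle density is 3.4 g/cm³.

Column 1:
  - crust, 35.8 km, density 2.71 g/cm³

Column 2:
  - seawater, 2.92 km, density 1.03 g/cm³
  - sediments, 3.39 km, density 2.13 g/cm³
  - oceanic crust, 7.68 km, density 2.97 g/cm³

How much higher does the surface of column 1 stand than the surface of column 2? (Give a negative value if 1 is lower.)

For any compensation level in the mantle, the mantle terms cancel and isostasy reduces to e = (Σt_1 − Σt_2) − (Σ(ρt)_1 − Σ(ρt)_2) / ρ_m.
Σt_1 = 35.8 km; Σt_2 = 13.99 km; Σ(ρt)_1 = 97.018; Σ(ρt)_2 = 33.0379 (in km·g/cm³).
e = (35.8 − 13.99) − (97.018 − 33.0379) / 3.4 = 2.99 km.

2.99 km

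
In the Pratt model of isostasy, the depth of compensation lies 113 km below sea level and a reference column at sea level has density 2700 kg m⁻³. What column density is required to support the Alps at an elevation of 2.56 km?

2640 kg m⁻³

Pratt balance: ρ_ref D = ρ (D + h).
ρ = ρ_ref D/(D + h) = 2700 × 113 km/(113 km + 2.56 km) = 2640 kg m⁻³.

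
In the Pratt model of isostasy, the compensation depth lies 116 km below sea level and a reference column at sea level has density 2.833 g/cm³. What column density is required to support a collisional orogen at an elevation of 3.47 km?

Pratt balance: ρ_ref D = ρ (D + h).
ρ = ρ_ref D/(D + h) = 2.833 × 116 km/(116 km + 3.47 km) = 2.75 g/cm³.

2.75 g/cm³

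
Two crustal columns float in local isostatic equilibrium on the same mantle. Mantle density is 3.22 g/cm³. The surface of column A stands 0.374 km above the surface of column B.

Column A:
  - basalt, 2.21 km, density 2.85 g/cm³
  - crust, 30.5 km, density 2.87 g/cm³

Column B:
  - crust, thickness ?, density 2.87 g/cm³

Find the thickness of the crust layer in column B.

29.4 km

Take the compensation level at the base of the deeper column (depth z_c below the surface of column A) and equate Σ ρ_i t_i down to z_c; mantle fills any gap and the z_c terms cancel.
Column A: 2.21×2.85 + 30.5×2.87 + (z_c − 32.71)×3.22
Column B: 0.374×0 + x×2.87 + (z_c − 0.374 − 0 − x)×3.22
The z_c×3.22 term appears on both sides and cancels. Collect the known terms of each column as K = Σ(ρt)_known − 3.22 × (depth of known layers): K_A = 93.8335 − 3.22×32.71 = −11.4927; K_B = 0 − 3.22×(0.374 + 0) = −1.20428.
Balance: K_A = K_B − x×(3.22 − 2.87), so x = (K_B − K_A)/(3.22 − 2.87) = 10.2884/0.35 = 29.4 km.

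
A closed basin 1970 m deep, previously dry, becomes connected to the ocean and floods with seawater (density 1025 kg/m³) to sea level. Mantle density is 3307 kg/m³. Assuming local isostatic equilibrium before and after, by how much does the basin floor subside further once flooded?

After flooding the water column is d + s deep. Its weight must equal the weight of mantle displaced by the extra subsidence s: (d + s) ρ_w = s ρ_m.
s = d ρ_w / (ρ_m − ρ_w) = 1970 m × 1025/(3307 − 1025) = 885 m.

885 m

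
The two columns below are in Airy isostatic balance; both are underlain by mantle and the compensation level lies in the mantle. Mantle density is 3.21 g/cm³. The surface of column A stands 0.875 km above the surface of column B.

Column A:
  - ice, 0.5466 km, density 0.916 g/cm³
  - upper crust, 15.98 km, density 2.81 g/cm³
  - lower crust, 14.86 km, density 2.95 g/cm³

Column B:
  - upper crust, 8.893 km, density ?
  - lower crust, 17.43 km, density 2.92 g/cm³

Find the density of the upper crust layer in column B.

Take the compensation level at the base of the deeper column (depth z_c below the surface of column A) and equate Σ ρ_i t_i down to z_c; mantle fills any gap and the z_c terms cancel.
Column A: 0.5466×0.916 + 15.98×2.81 + 14.86×2.95 + (z_c − 31.3866)×3.21
Column B: 0.875×0 + 8.893×ρ + 17.43×2.92 + (z_c − 0.875 − 26.323)×3.21
The z_c×3.21 term appears on both sides and cancels. Collect the known terms of each column as K = Σ(ρt)_known − 3.21 × (depth of known layers): K_A = 89.2414856 − 3.21×31.3866 = −11.5095004; K_B = 50.8956 − 3.21×(0.875 + 26.323) = −36.40998.
Balance: K_A = K_B + 8.893×ρ, so ρ = (K_A − K_B)/8.893 = 24.9005/8.893 = 2.8 g/cm³.

2.8 g/cm³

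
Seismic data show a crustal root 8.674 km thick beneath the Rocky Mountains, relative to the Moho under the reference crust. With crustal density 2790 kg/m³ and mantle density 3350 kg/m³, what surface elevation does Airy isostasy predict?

In Airy isostatic equilibrium: ρ_c h = (ρ_m − ρ_c) r.
h = r (ρ_m − ρ_c) / ρ_c = 8.674 km × (3350 − 2790) / 2790 = 1.74 km.

1.74 km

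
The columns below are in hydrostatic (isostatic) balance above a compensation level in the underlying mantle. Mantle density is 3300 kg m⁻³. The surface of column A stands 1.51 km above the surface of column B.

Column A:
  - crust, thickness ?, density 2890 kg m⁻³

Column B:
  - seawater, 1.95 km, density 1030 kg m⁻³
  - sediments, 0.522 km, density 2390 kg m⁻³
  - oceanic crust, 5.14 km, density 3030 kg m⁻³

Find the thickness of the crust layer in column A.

27.5 km

Take the compensation level at the base of the deeper column (depth z_c below the surface of column A) and equate Σ ρ_i t_i down to z_c; mantle fills any gap and the z_c terms cancel.
Column A: x×2890 + (z_c − 0 − x)×3300
Column B: 1.51×0 + 1.95×1030 + 0.522×2390 + 5.14×3030 + (z_c − 1.51 − 7.612)×3300
The z_c×3300 term appears on both sides and cancels. Collect the known terms of each column as K = Σ(ρt)_known − 3300 × (depth of known layers): K_A = 0 − 3300×0 = 0; K_B = 18830.28 − 3300×(1.51 + 7.612) = −11272.32.
Balance: K_A − x×(3300 − 2890) = K_B, so x = (K_A − K_B)/(3300 − 2890) = 11272.3/410 = 27.5 km.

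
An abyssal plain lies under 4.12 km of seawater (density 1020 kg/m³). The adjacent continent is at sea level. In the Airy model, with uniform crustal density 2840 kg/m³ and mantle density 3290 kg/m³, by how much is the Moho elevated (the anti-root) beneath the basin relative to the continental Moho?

Isostatic balance requires: replacing crust with seawater at the top is compensated by replacing crust with mantle at the base: d (ρ_c − ρ_w) = a (ρ_m − ρ_c).
a = d (ρ_c − ρ_w)/(ρ_m − ρ_c) = 4.12 km × 1820/450 = 16.7 km.

16.7 km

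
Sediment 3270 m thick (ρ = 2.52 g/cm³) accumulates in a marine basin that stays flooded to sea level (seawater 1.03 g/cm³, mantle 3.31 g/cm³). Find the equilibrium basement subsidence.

2140 m

Submarine loading: the sediment displaces seawater, and the subsidence is in turn flooded, so s (ρ_m − ρ_w) = t (ρ_sed − ρ_w).
s = 3270 m × (2.52 − 1.03) / (3.31 − 1.03) = 2140 m.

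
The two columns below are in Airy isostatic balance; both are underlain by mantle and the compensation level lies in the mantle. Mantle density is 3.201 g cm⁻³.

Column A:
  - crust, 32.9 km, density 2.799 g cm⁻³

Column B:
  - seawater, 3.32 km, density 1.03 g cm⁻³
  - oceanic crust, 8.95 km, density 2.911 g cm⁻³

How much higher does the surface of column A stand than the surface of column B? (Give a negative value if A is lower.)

1.07 km

For any compensation level in the mantle, the mantle terms cancel and isostasy reduces to e = (Σt_A − Σt_B) − (Σ(ρt)_A − Σ(ρt)_B) / ρ_m.
Σt_A = 32.9 km; Σt_B = 12.27 km; Σ(ρt)_A = 92.0871; Σ(ρt)_B = 29.47305 (in km·g cm⁻³).
e = (32.9 − 12.27) − (92.0871 − 29.47305) / 3.201 = 1.07 km.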